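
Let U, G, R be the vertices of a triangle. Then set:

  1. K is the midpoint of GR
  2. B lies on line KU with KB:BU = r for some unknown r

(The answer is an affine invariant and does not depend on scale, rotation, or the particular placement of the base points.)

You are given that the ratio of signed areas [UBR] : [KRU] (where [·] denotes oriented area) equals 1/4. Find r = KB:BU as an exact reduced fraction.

Choose coordinates U = (0, 0), G = (1, 0), R = (0, 1).
1. K is the midpoint of GR ⇒ K = (1/2, 1/2)
2. With KB:BU = r, write λ = r/(r+1) so B = K + λ·(U−K); B is affine-linear in λ
Every point depending on B is an affine combination of B and λ-independent points, so each such coordinate is linear in λ; the λ² term in each signed area is a multiple of (U−K)×(U−K) = 0, so 2·[UBR] and 2·[KRU] are each linear in λ. Evaluating at λ=0 and λ=1:
  2·[UBR] = -1/2·λ + 1/2,   2·[KRU] = 1/2
So [UBR]:[KRU] = (-1/2·λ + 1/2) / (1/2). Setting this equal to 1/4:
  -1/2·λ + 1/2 = 1/4·(1/2)  ⇒  λ = 3/4
Then r = λ/(1−λ) = (3/4)/(1/4) = 3. Check: with r = 3, B = (1/8, 1/8) and [UBR]:[KRU] = 1/4 as required.

r = 3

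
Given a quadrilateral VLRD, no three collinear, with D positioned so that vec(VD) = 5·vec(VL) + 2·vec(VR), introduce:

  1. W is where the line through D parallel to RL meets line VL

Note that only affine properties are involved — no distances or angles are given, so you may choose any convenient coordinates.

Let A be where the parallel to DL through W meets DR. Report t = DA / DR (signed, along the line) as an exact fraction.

Assign V = (0, 0), L = (1, 0), R = (0, 1), D = (5, 2) — the answer is frame-independent, so this choice is without loss of generality.
1. W is where the line through D parallel to RL meets line VL ⇒ W = (7, 0)
through W parallel to DL: direction (-4, -2); meets DR at A = (15, 4)
A = D + t·(R−D) with t = -2

t = -2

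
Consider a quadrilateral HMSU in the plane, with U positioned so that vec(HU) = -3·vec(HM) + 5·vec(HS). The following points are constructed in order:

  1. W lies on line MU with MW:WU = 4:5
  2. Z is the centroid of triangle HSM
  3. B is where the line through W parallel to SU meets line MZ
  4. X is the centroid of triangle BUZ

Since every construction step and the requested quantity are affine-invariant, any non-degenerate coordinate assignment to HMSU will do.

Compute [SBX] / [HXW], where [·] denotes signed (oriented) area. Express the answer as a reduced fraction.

Choose coordinates H = (0, 0), M = (1, 0), S = (0, 1), U = (-3, 5).
1. W lies on line MU with MW:WU = 4:5 ⇒ W = (-7/9, 20/9)
2. Z is the centroid of triangle HSM ⇒ Z = (1/3, 1/3)
3. B is where the line through W parallel to SU meets line MZ ⇒ B = (37/45, 4/45)
4. X is the centroid of triangle BUZ ⇒ X = (-83/135, 244/135)
2·[SBX] = 14/135, 2·[HXW] = 16/405
[SBX]:[HXW] = 14/135:16/405 = 21/8

[SBX]:[HXW] = 21/8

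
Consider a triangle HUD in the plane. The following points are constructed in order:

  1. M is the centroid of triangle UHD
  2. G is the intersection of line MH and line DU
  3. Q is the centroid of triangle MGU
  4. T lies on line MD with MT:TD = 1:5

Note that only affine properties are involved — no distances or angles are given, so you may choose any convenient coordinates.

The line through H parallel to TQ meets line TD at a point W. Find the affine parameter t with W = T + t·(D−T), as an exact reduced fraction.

t = -7/5

Choose coordinates H = (0, 0), U = (1, 0), D = (0, 1).
1. M is the centroid of triangle UHD ⇒ M = (1/3, 1/3)
2. G is the intersection of line MH and line DU ⇒ G = (1/2, 1/2)
3. Q is the centroid of triangle MGU ⇒ Q = (11/18, 5/18)
4. T lies on line MD with MT:TD = 1:5 ⇒ T = (5/18, 4/9)
through H parallel to TQ: direction (1/3, -1/6); meets TD at W = (2/3, -1/3)
W = T + t·(D−T) with t = -7/5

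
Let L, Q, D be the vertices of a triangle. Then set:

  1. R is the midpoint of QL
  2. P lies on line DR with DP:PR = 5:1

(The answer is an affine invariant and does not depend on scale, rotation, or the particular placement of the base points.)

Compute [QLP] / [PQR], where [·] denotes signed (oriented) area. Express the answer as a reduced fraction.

Set L = (0, 0), Q = (1, 0), D = (0, 1); any affine frame gives the same invariant.
1. R is the midpoint of QL ⇒ R = (1/2, 0)
2. P lies on line DR with DP:PR = 5:1 ⇒ P = (5/12, 1/6)
2·[QLP] = -1/6, 2·[PQR] = -1/12
[QLP]:[PQR] = -1/6:-1/12 = 2

[QLP]:[PQR] = 2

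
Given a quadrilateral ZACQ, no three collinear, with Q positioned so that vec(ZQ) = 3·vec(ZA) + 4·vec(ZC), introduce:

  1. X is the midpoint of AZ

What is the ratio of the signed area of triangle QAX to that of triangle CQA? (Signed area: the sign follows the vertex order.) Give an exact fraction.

Set Z = (0, 0), A = (1, 0), C = (0, 1), Q = (3, 4); any affine frame gives the same invariant.
1. X is the midpoint of AZ ⇒ X = (1/2, 0)
2·[QAX] = -2, 2·[CQA] = -6
[QAX]:[CQA] = -2:-6 = 1/3

[QAX]:[CQA] = 1/3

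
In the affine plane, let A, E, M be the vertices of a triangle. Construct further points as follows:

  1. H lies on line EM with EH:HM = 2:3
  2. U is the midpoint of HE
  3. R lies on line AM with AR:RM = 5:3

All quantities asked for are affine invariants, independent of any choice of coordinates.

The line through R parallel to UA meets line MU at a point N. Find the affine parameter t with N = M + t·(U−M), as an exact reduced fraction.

Set A = (0, 0), E = (1, 0), M = (0, 1); any affine frame gives the same invariant.
1. H lies on line EM with EH:HM = 2:3 ⇒ H = (3/5, 2/5)
2. U is the midpoint of HE ⇒ U = (4/5, 1/5)
3. R lies on line AM with AR:RM = 5:3 ⇒ R = (0, 5/8)
through R parallel to UA: direction (-4/5, -1/5); meets MU at N = (3/10, 7/10)
N = M + t·(U−M) with t = 3/8

t = 3/8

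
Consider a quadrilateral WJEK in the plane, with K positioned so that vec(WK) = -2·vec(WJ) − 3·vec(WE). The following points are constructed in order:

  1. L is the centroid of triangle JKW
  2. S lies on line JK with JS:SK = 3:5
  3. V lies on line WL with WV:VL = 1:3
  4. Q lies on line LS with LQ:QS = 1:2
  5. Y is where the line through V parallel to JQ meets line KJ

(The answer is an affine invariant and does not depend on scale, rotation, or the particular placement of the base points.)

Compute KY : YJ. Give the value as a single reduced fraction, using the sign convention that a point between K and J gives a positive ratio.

Work in coordinates with W = (0, 0), J = (1, 0), E = (0, 1), K = (-2, -3).
1. L is the centroid of triangle JKW ⇒ L = (-1/3, -1)
2. S lies on line JK with JS:SK = 3:5 ⇒ S = (-1/8, -9/8)
3. V lies on line WL with WV:VL = 1:3 ⇒ V = (-1/12, -1/4)
4. Q lies on line LS with LQ:QS = 1:2 ⇒ Q = (-19/72, -25/24)
5. Y is where the line through V parallel to JQ meets line KJ ⇒ Y = (149/32, 117/32)
Y = K + t·(J−K) with t = 71/32, so KY:YJ = t:(1−t) = 71/32:-39/32

KY:YJ = -71/39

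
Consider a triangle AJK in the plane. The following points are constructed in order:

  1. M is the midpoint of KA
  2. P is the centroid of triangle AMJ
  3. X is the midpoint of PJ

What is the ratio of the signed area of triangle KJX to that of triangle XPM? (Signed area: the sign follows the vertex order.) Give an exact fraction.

Set A = (0, 0), J = (1, 0), K = (0, 1); any affine frame gives the same invariant.
1. M is the midpoint of KA ⇒ M = (0, 1/2)
2. P is the centroid of triangle AMJ ⇒ P = (1/3, 1/6)
3. X is the midpoint of PJ ⇒ X = (2/3, 1/12)
2·[KJX] = -1/4, 2·[XPM] = -1/12
[KJX]:[XPM] = -1/4:-1/12 = 3

[KJX]:[XPM] = 3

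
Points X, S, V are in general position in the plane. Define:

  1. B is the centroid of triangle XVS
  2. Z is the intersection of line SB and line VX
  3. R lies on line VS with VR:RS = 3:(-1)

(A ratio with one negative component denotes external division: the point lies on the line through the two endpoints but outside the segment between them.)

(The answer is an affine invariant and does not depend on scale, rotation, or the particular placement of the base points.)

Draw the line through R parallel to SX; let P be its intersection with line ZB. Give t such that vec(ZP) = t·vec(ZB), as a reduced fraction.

t = 6

Assign X = (0, 0), S = (1, 0), V = (0, 1) — the answer is frame-independent, so this choice is without loss of generality.
1. B is the centroid of triangle XVS ⇒ B = (1/3, 1/3)
2. Z is the intersection of line SB and line VX ⇒ Z = (0, 1/2)
3. R lies on line VS with VR:RS = 3:(-1) ⇒ R = (3/2, -1/2)
through R parallel to SX: direction (-1, 0); meets ZB at P = (2, -1/2)
P = Z + t·(B−Z) with t = 6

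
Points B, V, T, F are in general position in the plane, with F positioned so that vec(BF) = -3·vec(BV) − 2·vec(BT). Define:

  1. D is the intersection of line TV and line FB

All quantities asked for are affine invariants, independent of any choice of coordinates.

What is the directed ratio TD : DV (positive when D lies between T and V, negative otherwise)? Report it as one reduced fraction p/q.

TD:DV = 3/2

Assign B = (0, 0), V = (1, 0), T = (0, 1), F = (-3, -2) — the answer is frame-independent, so this choice is without loss of generality.
1. D is the intersection of line TV and line FB ⇒ D = (3/5, 2/5)
D = T + t·(V−T) with t = 3/5, so TD:DV = t:(1−t) = 3/5:2/5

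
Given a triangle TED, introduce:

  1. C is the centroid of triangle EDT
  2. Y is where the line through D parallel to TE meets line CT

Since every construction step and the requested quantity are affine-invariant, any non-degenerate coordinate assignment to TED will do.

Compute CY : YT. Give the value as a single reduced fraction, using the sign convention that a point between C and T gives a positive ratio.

CY:YT = -2/3

Assign T = (0, 0), E = (1, 0), D = (0, 1) — the answer is frame-independent, so this choice is without loss of generality.
1. C is the centroid of triangle EDT ⇒ C = (1/3, 1/3)
2. Y is where the line through D parallel to TE meets line CT ⇒ Y = (1, 1)
Y = C + t·(T−C) with t = -2, so CY:YT = t:(1−t) = -2:3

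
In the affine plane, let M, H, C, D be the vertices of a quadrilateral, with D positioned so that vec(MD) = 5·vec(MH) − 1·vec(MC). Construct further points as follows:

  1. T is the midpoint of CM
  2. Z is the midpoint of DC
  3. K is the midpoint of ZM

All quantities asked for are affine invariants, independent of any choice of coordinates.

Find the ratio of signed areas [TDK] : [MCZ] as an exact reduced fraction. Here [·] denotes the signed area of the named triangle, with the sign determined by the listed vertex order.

Choose coordinates M = (0, 0), H = (1, 0), C = (0, 1), D = (5, -1).
1. T is the midpoint of CM ⇒ T = (0, 1/2)
2. Z is the midpoint of DC ⇒ Z = (5/2, 0)
3. K is the midpoint of ZM ⇒ K = (5/4, 0)
2·[TDK] = -5/8, 2·[MCZ] = -5/2
[TDK]:[MCZ] = -5/8:-5/2 = 1/4

[TDK]:[MCZ] = 1/4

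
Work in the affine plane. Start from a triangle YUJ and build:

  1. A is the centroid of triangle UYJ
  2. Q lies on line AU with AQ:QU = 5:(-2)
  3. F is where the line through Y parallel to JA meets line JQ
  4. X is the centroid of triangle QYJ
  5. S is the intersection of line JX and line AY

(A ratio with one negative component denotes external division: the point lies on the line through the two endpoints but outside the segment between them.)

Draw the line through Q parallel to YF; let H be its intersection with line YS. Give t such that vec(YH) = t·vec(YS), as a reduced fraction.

t = 88/39

Choose coordinates Y = (0, 0), U = (1, 0), J = (0, 1).
1. A is the centroid of triangle UYJ ⇒ A = (1/3, 1/3)
2. Q lies on line AU with AQ:QU = 5:(-2) ⇒ Q = (13/9, -2/9)
3. F is where the line through Y parallel to JA meets line JQ ⇒ F = (-13/15, 26/15)
4. X is the centroid of triangle QYJ ⇒ X = (13/27, 7/27)
5. S is the intersection of line JX and line AY ⇒ S = (13/33, 13/33)
through Q parallel to YF: direction (-13/15, 26/15); meets YS at H = (8/9, 8/9)
H = Y + t·(S−Y) with t = 88/39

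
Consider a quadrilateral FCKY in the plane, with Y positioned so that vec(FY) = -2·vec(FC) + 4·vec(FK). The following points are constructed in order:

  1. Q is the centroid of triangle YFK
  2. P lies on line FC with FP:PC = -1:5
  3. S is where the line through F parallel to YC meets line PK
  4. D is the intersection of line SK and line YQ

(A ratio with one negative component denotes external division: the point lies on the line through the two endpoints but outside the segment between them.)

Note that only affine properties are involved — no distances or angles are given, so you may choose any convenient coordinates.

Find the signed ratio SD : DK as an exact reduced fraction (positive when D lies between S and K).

SD:DK = 37/32

Set F = (0, 0), C = (1, 0), K = (0, 1), Y = (-2, 4); any affine frame gives the same invariant.
1. Q is the centroid of triangle YFK ⇒ Q = (-2/3, 5/3)
2. P lies on line FC with FP:PC = -1:5 ⇒ P = (-1/4, 0)
3. S is where the line through F parallel to YC meets line PK ⇒ S = (-3/16, 1/4)
4. D is the intersection of line SK and line YQ ⇒ D = (-2/23, 15/23)
D = S + t·(K−S) with t = 37/69, so SD:DK = t:(1−t) = 37/69:32/69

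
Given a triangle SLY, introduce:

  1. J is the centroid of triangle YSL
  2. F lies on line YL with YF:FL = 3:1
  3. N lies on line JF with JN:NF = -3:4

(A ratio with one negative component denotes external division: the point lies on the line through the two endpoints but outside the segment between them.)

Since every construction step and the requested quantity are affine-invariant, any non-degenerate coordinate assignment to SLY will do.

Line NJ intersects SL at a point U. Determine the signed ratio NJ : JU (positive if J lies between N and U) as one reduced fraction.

NJ:JU = 3/4

Assign S = (0, 0), L = (1, 0), Y = (0, 1) — the answer is frame-independent, so this choice is without loss of generality.
1. J is the centroid of triangle YSL ⇒ J = (1/3, 1/3)
2. F lies on line YL with YF:FL = 3:1 ⇒ F = (3/4, 1/4)
3. N lies on line JF with JN:NF = -3:4 ⇒ N = (-11/12, 7/12)
line NJ meets SL at U = (2, 0)
J = N + t·(U−N) with t = 3/7, so NJ:JU = 3/7:4/7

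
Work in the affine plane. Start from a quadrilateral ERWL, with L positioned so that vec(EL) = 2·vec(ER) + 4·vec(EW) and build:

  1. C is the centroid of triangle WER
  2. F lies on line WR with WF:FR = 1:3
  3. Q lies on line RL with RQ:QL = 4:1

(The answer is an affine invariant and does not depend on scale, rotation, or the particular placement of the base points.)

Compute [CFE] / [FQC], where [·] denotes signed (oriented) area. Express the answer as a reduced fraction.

[CFE]:[FQC] = -10/51

Set E = (0, 0), R = (1, 0), W = (0, 1), L = (2, 4); any affine frame gives the same invariant.
1. C is the centroid of triangle WER ⇒ C = (1/3, 1/3)
2. F lies on line WR with WF:FR = 1:3 ⇒ F = (1/4, 3/4)
3. Q lies on line RL with RQ:QL = 4:1 ⇒ Q = (9/5, 16/5)
2·[CFE] = 1/6, 2·[FQC] = -17/20
[CFE]:[FQC] = 1/6:-17/20 = -10/51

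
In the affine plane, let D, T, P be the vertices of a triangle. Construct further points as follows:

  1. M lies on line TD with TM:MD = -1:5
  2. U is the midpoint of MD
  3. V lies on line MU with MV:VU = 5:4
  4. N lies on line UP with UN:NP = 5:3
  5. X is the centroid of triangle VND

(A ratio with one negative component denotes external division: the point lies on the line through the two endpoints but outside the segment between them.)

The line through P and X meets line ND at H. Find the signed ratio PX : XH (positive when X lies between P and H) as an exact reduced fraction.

PX:XH = -146/65

Choose coordinates D = (0, 0), T = (1, 0), P = (0, 1).
1. M lies on line TD with TM:MD = -1:5 ⇒ M = (5/4, 0)
2. U is the midpoint of MD ⇒ U = (5/8, 0)
3. V lies on line MU with MV:VU = 5:4 ⇒ V = (65/72, 0)
4. N lies on line UP with UN:NP = 5:3 ⇒ N = (15/64, 5/8)
5. X is the centroid of triangle VND ⇒ X = (655/1728, 5/24)
line PX meets ND at H = (1965/9344, 655/1168)
X = P + t·(H−P) with t = 146/81, so PX:XH = 146/81:-65/81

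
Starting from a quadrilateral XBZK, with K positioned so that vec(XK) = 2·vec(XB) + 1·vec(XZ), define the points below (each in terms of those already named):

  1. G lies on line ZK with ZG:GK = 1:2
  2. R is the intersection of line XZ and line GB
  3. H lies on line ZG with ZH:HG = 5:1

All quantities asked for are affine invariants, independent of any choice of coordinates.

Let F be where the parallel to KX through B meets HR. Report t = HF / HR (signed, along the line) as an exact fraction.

Assign X = (0, 0), B = (1, 0), Z = (0, 1), K = (2, 1) — the answer is frame-independent, so this choice is without loss of generality.
1. G lies on line ZK with ZG:GK = 1:2 ⇒ G = (2/3, 1)
2. R is the intersection of line XZ and line GB ⇒ R = (0, 3)
3. H lies on line ZG with ZH:HG = 5:1 ⇒ H = (5/9, 1)
through B parallel to KX: direction (-2, -1); meets HR at F = (35/41, -3/41)
F = H + t·(R−H) with t = -22/41

t = -22/41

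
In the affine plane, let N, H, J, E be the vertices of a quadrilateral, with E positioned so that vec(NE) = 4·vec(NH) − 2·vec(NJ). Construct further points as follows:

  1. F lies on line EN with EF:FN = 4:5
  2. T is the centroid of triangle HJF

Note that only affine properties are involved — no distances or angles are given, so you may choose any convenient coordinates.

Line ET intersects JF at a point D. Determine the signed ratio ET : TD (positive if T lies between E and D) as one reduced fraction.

Assign N = (0, 0), H = (1, 0), J = (0, 1), E = (4, -2) — the answer is frame-independent, so this choice is without loss of generality.
1. F lies on line EN with EF:FN = 4:5 ⇒ F = (20/9, -10/9)
2. T is the centroid of triangle HJF ⇒ T = (29/27, -1/27)
line ET meets JF at D = (500/441, -34/441)
T = E + t·(D−E) with t = 49/48, so ET:TD = 49/48:-1/48

ET:TD = -49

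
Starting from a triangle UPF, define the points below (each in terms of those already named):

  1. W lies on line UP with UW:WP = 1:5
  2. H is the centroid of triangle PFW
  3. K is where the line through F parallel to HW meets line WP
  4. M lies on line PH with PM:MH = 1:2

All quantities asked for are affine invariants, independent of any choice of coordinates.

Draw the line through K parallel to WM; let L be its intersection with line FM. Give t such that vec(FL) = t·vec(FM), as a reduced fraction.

Choose coordinates U = (0, 0), P = (1, 0), F = (0, 1).
1. W lies on line UP with UW:WP = 1:5 ⇒ W = (1/6, 0)
2. H is the centroid of triangle PFW ⇒ H = (7/18, 1/3)
3. K is where the line through F parallel to HW meets line WP ⇒ K = (-2/3, 0)
4. M lies on line PH with PM:MH = 1:2 ⇒ M = (43/54, 1/9)
through K parallel to WM: direction (17/27, 1/9); meets FM at L = (43/63, 5/21)
L = F + t·(M−F) with t = 6/7

t = 6/7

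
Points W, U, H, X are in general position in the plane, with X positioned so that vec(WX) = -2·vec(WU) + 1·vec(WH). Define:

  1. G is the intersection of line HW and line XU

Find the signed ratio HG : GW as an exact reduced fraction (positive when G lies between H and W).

Set W = (0, 0), U = (1, 0), H = (0, 1), X = (-2, 1); any affine frame gives the same invariant.
1. G is the intersection of line HW and line XU ⇒ G = (0, 1/3)
G = H + t·(W−H) with t = 2/3, so HG:GW = t:(1−t) = 2/3:1/3

HG:GW = 2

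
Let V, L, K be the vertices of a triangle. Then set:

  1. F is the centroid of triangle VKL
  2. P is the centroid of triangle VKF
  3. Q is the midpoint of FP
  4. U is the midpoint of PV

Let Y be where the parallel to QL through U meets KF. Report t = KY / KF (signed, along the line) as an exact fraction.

Set V = (0, 0), L = (1, 0), K = (0, 1); any affine frame gives the same invariant.
1. F is the centroid of triangle VKL ⇒ F = (1/3, 1/3)
2. P is the centroid of triangle VKF ⇒ P = (1/9, 4/9)
3. Q is the midpoint of FP ⇒ Q = (2/9, 7/18)
4. U is the midpoint of PV ⇒ U = (1/18, 2/9)
through U parallel to QL: direction (7/9, -7/18); meets KF at Y = (1/2, 0)
Y = K + t·(F−K) with t = 3/2

t = 3/2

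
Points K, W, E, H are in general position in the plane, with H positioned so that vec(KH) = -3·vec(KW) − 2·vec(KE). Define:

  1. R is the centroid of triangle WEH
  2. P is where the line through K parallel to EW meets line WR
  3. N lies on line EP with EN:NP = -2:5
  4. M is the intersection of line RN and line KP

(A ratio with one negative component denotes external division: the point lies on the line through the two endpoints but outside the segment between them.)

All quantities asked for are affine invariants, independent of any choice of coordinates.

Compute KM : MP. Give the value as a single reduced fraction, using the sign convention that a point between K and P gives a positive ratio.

Choose coordinates K = (0, 0), W = (1, 0), E = (0, 1), H = (-3, -2).
1. R is the centroid of triangle WEH ⇒ R = (-2/3, -1/3)
2. P is where the line through K parallel to EW meets line WR ⇒ P = (1/6, -1/6)
3. N lies on line EP with EN:NP = -2:5 ⇒ N = (-1/9, 16/9)
4. M is the intersection of line RN and line KP ⇒ M = (-11/24, 11/24)
M = K + t·(P−K) with t = -11/4, so KM:MP = t:(1−t) = -11/4:15/4

KM:MP = -11/15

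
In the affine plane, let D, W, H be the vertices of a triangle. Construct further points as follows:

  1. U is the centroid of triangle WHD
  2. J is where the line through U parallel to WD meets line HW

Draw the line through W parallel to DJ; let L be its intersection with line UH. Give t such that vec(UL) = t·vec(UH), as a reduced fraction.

t = -4/5

Work in coordinates with D = (0, 0), W = (1, 0), H = (0, 1).
1. U is the centroid of triangle WHD ⇒ U = (1/3, 1/3)
2. J is where the line through U parallel to WD meets line HW ⇒ J = (2/3, 1/3)
through W parallel to DJ: direction (2/3, 1/3); meets UH at L = (3/5, -1/5)
L = U + t·(H−U) with t = -4/5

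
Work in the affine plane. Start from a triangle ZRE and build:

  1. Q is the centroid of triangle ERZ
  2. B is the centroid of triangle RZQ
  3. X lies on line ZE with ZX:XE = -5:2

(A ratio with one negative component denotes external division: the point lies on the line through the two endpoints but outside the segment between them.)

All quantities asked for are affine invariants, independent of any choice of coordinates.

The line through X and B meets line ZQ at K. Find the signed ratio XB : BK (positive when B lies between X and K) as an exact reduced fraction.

XB:BK = -6

Assign Z = (0, 0), R = (1, 0), E = (0, 1) — the answer is frame-independent, so this choice is without loss of generality.
1. Q is the centroid of triangle ERZ ⇒ Q = (1/3, 1/3)
2. B is the centroid of triangle RZQ ⇒ B = (4/9, 1/9)
3. X lies on line ZE with ZX:XE = -5:2 ⇒ X = (0, 5/3)
line XB meets ZQ at K = (10/27, 10/27)
B = X + t·(K−X) with t = 6/5, so XB:BK = 6/5:-1/5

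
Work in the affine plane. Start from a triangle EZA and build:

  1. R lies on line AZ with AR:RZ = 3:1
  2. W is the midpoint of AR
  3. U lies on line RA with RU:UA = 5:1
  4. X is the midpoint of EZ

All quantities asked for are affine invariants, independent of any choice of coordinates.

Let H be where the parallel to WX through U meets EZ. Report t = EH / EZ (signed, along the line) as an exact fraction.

Choose coordinates E = (0, 0), Z = (1, 0), A = (0, 1).
1. R lies on line AZ with AR:RZ = 3:1 ⇒ R = (3/4, 1/4)
2. W is the midpoint of AR ⇒ W = (3/8, 5/8)
3. U lies on line RA with RU:UA = 5:1 ⇒ U = (1/8, 7/8)
4. X is the midpoint of EZ ⇒ X = (1/2, 0)
through U parallel to WX: direction (1/8, -5/8); meets EZ at H = (3/10, 0)
H = E + t·(Z−E) with t = 3/10

t = 3/10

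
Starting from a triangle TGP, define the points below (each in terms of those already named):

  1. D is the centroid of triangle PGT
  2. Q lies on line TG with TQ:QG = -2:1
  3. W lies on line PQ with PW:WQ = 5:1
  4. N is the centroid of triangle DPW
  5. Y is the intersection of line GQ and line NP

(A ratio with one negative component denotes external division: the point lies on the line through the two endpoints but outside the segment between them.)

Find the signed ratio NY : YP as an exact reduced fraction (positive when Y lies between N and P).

NY:YP = -1/2

Work in coordinates with T = (0, 0), G = (1, 0), P = (0, 1).
1. D is the centroid of triangle PGT ⇒ D = (1/3, 1/3)
2. Q lies on line TG with TQ:QG = -2:1 ⇒ Q = (2, 0)
3. W lies on line PQ with PW:WQ = 5:1 ⇒ W = (5/3, 1/6)
4. N is the centroid of triangle DPW ⇒ N = (2/3, 1/2)
5. Y is the intersection of line GQ and line NP ⇒ Y = (4/3, 0)
Y = N + t·(P−N) with t = -1, so NY:YP = t:(1−t) = -1:2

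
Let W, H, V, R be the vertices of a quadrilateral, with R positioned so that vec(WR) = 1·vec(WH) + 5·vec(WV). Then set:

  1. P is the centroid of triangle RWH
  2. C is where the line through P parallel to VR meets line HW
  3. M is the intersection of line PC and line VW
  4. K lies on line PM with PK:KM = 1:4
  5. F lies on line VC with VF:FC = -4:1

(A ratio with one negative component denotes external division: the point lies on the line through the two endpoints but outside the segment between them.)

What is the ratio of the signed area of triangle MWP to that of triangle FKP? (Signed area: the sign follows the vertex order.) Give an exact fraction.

[MWP]:[FKP] = 15/2

Choose coordinates W = (0, 0), H = (1, 0), V = (0, 1), R = (1, 5).
1. P is the centroid of triangle RWH ⇒ P = (2/3, 5/3)
2. C is where the line through P parallel to VR meets line HW ⇒ C = (1/4, 0)
3. M is the intersection of line PC and line VW ⇒ M = (0, -1)
4. K lies on line PM with PK:KM = 1:4 ⇒ K = (8/15, 17/15)
5. F lies on line VC with VF:FC = -4:1 ⇒ F = (1/3, -1/3)
2·[MWP] = -2/3, 2·[FKP] = -4/45
[MWP]:[FKP] = -2/3:-4/45 = 15/2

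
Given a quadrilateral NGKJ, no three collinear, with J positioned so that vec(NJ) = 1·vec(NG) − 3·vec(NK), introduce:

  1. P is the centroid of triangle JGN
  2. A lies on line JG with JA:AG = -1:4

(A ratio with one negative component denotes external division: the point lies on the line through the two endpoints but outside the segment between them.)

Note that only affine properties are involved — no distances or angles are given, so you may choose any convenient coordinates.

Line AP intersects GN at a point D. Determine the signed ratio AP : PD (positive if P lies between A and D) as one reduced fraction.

Choose coordinates N = (0, 0), G = (1, 0), K = (0, 1), J = (1, -3).
1. P is the centroid of triangle JGN ⇒ P = (2/3, -1)
2. A lies on line JG with JA:AG = -1:4 ⇒ A = (1, -4)
line AP meets GN at D = (5/9, 0)
P = A + t·(D−A) with t = 3/4, so AP:PD = 3/4:1/4

AP:PD = 3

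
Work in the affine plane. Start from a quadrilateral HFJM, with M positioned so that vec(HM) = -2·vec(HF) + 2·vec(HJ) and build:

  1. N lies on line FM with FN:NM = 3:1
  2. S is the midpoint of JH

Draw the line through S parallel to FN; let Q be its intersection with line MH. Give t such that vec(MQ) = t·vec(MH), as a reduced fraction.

Choose coordinates H = (0, 0), F = (1, 0), J = (0, 1), M = (-2, 2).
1. N lies on line FM with FN:NM = 3:1 ⇒ N = (-5/4, 3/2)
2. S is the midpoint of JH ⇒ S = (0, 1/2)
through S parallel to FN: direction (-9/4, 3/2); meets MH at Q = (-3/2, 3/2)
Q = M + t·(H−M) with t = 1/4

t = 1/4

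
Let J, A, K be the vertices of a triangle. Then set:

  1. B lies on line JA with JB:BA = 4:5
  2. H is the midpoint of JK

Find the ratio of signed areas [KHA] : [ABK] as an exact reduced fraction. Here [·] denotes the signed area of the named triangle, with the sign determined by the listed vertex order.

[KHA]:[ABK] = -9/10

Choose coordinates J = (0, 0), A = (1, 0), K = (0, 1).
1. B lies on line JA with JB:BA = 4:5 ⇒ B = (4/9, 0)
2. H is the midpoint of JK ⇒ H = (0, 1/2)
2·[KHA] = 1/2, 2·[ABK] = -5/9
[KHA]:[ABK] = 1/2:-5/9 = -9/10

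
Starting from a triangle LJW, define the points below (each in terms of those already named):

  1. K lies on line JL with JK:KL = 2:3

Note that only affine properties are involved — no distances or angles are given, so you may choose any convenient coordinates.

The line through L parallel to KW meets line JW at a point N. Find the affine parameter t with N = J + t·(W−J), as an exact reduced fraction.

t = 5/2

Set L = (0, 0), J = (1, 0), W = (0, 1); any affine frame gives the same invariant.
1. K lies on line JL with JK:KL = 2:3 ⇒ K = (3/5, 0)
through L parallel to KW: direction (-3/5, 1); meets JW at N = (-3/2, 5/2)
N = J + t·(W−J) with t = 5/2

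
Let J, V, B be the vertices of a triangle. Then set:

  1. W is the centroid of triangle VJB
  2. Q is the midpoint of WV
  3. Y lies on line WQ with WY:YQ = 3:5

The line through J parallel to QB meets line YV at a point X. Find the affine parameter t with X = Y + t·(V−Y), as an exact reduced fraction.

Choose coordinates J = (0, 0), V = (1, 0), B = (0, 1).
1. W is the centroid of triangle VJB ⇒ W = (1/3, 1/3)
2. Q is the midpoint of WV ⇒ Q = (2/3, 1/6)
3. Y lies on line WQ with WY:YQ = 3:5 ⇒ Y = (11/24, 13/48)
through J parallel to QB: direction (-2/3, 5/6); meets YV at X = (-2/3, 5/6)
X = Y + t·(V−Y) with t = -27/13

t = -27/13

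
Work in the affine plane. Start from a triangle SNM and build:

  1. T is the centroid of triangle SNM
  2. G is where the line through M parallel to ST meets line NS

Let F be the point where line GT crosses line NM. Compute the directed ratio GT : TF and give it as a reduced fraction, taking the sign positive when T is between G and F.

Set S = (0, 0), N = (1, 0), M = (0, 1); any affine frame gives the same invariant.
1. T is the centroid of triangle SNM ⇒ T = (1/3, 1/3)
2. G is where the line through M parallel to ST meets line NS ⇒ G = (-1, 0)
line GT meets NM at F = (3/5, 2/5)
T = G + t·(F−G) with t = 5/6, so GT:TF = 5/6:1/6

GT:TF = 5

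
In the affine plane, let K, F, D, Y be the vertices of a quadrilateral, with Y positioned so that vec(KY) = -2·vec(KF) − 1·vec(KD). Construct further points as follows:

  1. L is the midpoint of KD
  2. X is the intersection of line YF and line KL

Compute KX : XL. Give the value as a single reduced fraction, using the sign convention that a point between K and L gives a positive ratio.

KX:XL = -2/5

Assign K = (0, 0), F = (1, 0), D = (0, 1), Y = (-2, -1) — the answer is frame-independent, so this choice is without loss of generality.
1. L is the midpoint of KD ⇒ L = (0, 1/2)
2. X is the intersection of line YF and line KL ⇒ X = (0, -1/3)
X = K + t·(L−K) with t = -2/3, so KX:XL = t:(1−t) = -2/3:5/3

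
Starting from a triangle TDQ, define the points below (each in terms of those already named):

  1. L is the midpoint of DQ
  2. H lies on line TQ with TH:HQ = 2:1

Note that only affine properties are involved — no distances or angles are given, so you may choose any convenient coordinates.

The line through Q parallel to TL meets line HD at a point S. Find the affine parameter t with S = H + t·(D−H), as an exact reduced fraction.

Work in coordinates with T = (0, 0), D = (1, 0), Q = (0, 1).
1. L is the midpoint of DQ ⇒ L = (1/2, 1/2)
2. H lies on line TQ with TH:HQ = 2:1 ⇒ H = (0, 2/3)
through Q parallel to TL: direction (1/2, 1/2); meets HD at S = (-1/5, 4/5)
S = H + t·(D−H) with t = -1/5

t = -1/5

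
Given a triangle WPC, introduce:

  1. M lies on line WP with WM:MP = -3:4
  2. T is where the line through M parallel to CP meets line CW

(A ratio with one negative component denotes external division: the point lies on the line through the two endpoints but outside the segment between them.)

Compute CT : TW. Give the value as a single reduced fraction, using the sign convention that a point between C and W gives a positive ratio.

CT:TW = -4/3

Work in coordinates with W = (0, 0), P = (1, 0), C = (0, 1).
1. M lies on line WP with WM:MP = -3:4 ⇒ M = (-3, 0)
2. T is where the line through M parallel to CP meets line CW ⇒ T = (0, -3)
T = C + t·(W−C) with t = 4, so CT:TW = t:(1−t) = 4:-3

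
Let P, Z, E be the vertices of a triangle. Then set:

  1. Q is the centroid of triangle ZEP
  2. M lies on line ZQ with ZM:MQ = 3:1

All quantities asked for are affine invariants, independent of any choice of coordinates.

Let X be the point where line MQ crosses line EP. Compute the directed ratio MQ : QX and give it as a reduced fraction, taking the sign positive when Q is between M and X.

Set P = (0, 0), Z = (1, 0), E = (0, 1); any affine frame gives the same invariant.
1. Q is the centroid of triangle ZEP ⇒ Q = (1/3, 1/3)
2. M lies on line ZQ with ZM:MQ = 3:1 ⇒ M = (1/2, 1/4)
line MQ meets EP at X = (0, 1/2)
Q = M + t·(X−M) with t = 1/3, so MQ:QX = 1/3:2/3

MQ:QX = 1/2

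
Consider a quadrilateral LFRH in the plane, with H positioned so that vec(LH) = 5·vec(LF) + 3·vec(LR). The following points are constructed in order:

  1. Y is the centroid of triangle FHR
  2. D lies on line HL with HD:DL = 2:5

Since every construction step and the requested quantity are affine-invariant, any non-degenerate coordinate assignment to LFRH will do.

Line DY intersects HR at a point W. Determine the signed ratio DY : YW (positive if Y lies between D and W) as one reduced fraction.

DY:YW = -19/49

Choose coordinates L = (0, 0), F = (1, 0), R = (0, 1), H = (5, 3).
1. Y is the centroid of triangle FHR ⇒ Y = (2, 4/3)
2. D lies on line HL with HD:DL = 2:5 ⇒ D = (25/7, 15/7)
line DY meets HR at W = (115/19, 65/19)
Y = D + t·(W−D) with t = -19/30, so DY:YW = -19/30:49/30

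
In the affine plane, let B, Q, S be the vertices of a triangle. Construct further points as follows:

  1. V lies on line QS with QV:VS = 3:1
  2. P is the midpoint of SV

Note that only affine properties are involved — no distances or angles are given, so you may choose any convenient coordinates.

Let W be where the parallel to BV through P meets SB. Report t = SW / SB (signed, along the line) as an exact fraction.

Assign B = (0, 0), Q = (1, 0), S = (0, 1) — the answer is frame-independent, so this choice is without loss of generality.
1. V lies on line QS with QV:VS = 3:1 ⇒ V = (1/4, 3/4)
2. P is the midpoint of SV ⇒ P = (1/8, 7/8)
through P parallel to BV: direction (1/4, 3/4); meets SB at W = (0, 1/2)
W = S + t·(B−S) with t = 1/2

t = 1/2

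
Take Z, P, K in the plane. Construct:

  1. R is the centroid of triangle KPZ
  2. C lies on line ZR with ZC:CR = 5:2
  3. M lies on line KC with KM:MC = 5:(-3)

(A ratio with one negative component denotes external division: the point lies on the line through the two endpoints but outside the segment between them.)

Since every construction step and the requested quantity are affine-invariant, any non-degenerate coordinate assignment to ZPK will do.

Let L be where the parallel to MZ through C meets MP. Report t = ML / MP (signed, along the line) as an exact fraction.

t = 15/38

Choose coordinates Z = (0, 0), P = (1, 0), K = (0, 1).
1. R is the centroid of triangle KPZ ⇒ R = (1/3, 1/3)
2. C lies on line ZR with ZC:CR = 5:2 ⇒ C = (5/21, 5/21)
3. M lies on line KC with KM:MC = 5:(-3) ⇒ M = (25/42, -19/21)
through C parallel to MZ: direction (-25/42, 19/21); meets MP at L = (1205/1596, -23/42)
L = M + t·(P−M) with t = 15/38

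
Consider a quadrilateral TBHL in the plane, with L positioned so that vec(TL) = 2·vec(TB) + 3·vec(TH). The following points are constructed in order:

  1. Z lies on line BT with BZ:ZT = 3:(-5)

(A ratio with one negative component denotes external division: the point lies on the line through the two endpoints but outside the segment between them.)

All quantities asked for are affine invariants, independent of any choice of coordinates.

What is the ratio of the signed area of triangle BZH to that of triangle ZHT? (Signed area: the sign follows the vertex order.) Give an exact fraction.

Set T = (0, 0), B = (1, 0), H = (0, 1), L = (2, 3); any affine frame gives the same invariant.
1. Z lies on line BT with BZ:ZT = 3:(-5) ⇒ Z = (5/2, 0)
2·[BZH] = 3/2, 2·[ZHT] = 5/2
[BZH]:[ZHT] = 3/2:5/2 = 3/5

[BZH]:[ZHT] = 3/5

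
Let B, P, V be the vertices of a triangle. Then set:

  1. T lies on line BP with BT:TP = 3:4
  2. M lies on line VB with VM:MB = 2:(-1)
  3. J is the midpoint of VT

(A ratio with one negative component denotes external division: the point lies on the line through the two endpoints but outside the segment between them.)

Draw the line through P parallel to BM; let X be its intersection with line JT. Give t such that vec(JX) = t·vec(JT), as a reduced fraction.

t = 11/3

Choose coordinates B = (0, 0), P = (1, 0), V = (0, 1).
1. T lies on line BP with BT:TP = 3:4 ⇒ T = (3/7, 0)
2. M lies on line VB with VM:MB = 2:(-1) ⇒ M = (0, -1)
3. J is the midpoint of VT ⇒ J = (3/14, 1/2)
through P parallel to BM: direction (0, -1); meets JT at X = (1, -4/3)
X = J + t·(T−J) with t = 11/3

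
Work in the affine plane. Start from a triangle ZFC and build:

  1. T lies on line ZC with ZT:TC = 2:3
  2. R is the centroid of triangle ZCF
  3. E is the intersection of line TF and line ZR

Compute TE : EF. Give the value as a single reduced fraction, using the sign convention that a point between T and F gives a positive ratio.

TE:EF = 2/5

Assign Z = (0, 0), F = (1, 0), C = (0, 1) — the answer is frame-independent, so this choice is without loss of generality.
1. T lies on line ZC with ZT:TC = 2:3 ⇒ T = (0, 2/5)
2. R is the centroid of triangle ZCF ⇒ R = (1/3, 1/3)
3. E is the intersection of line TF and line ZR ⇒ E = (2/7, 2/7)
E = T + t·(F−T) with t = 2/7, so TE:EF = t:(1−t) = 2/7:5/7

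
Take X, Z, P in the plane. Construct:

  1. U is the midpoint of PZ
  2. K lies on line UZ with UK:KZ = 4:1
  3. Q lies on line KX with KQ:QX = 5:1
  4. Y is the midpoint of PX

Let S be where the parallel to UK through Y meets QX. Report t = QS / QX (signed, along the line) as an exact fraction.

Set X = (0, 0), Z = (1, 0), P = (0, 1); any affine frame gives the same invariant.
1. U is the midpoint of PZ ⇒ U = (1/2, 1/2)
2. K lies on line UZ with UK:KZ = 4:1 ⇒ K = (9/10, 1/10)
3. Q lies on line KX with KQ:QX = 5:1 ⇒ Q = (3/20, 1/60)
4. Y is the midpoint of PX ⇒ Y = (0, 1/2)
through Y parallel to UK: direction (2/5, -2/5); meets QX at S = (9/20, 1/20)
S = Q + t·(X−Q) with t = -2

t = -2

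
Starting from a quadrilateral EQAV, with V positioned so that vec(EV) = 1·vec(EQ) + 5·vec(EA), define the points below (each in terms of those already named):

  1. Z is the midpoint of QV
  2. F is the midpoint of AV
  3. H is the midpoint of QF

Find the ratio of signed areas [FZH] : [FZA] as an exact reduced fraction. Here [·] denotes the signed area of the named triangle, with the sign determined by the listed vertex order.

[FZH]:[FZA] = 1/2

Work in coordinates with E = (0, 0), Q = (1, 0), A = (0, 1), V = (1, 5).
1. Z is the midpoint of QV ⇒ Z = (1, 5/2)
2. F is the midpoint of AV ⇒ F = (1/2, 3)
3. H is the midpoint of QF ⇒ H = (3/4, 3/2)
2·[FZH] = -5/8, 2·[FZA] = -5/4
[FZH]:[FZA] = -5/8:-5/4 = 1/2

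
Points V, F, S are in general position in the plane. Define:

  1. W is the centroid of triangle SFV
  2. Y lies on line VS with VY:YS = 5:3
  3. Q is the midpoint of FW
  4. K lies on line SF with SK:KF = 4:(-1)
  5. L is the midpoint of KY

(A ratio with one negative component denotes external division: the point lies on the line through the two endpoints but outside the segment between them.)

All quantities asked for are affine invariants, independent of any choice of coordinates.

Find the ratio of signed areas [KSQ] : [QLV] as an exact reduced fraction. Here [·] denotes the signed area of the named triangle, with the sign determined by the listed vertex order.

Choose coordinates V = (0, 0), F = (1, 0), S = (0, 1).
1. W is the centroid of triangle SFV ⇒ W = (1/3, 1/3)
2. Y lies on line VS with VY:YS = 5:3 ⇒ Y = (0, 5/8)
3. Q is the midpoint of FW ⇒ Q = (2/3, 1/6)
4. K lies on line SF with SK:KF = 4:(-1) ⇒ K = (4/3, -1/3)
5. L is the midpoint of KY ⇒ L = (2/3, 7/48)
2·[KSQ] = 2/9, 2·[QLV] = -1/72
[KSQ]:[QLV] = 2/9:-1/72 = -16

[KSQ]:[QLV] = -16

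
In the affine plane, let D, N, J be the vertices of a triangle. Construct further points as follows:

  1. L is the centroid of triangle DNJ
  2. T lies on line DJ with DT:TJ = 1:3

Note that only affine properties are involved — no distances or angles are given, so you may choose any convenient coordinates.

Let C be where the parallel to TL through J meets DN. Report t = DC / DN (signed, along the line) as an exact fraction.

t = -4

Work in coordinates with D = (0, 0), N = (1, 0), J = (0, 1).
1. L is the centroid of triangle DNJ ⇒ L = (1/3, 1/3)
2. T lies on line DJ with DT:TJ = 1:3 ⇒ T = (0, 1/4)
through J parallel to TL: direction (1/3, 1/12); meets DN at C = (-4, 0)
C = D + t·(N−D) with t = -4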